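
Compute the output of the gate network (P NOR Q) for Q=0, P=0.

Substituting: (0 NOR 0)
= 1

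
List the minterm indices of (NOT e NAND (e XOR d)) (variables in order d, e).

Σm(0, 1, 3) = (NOT d AND NOT e) OR (NOT d AND e) OR (d AND e)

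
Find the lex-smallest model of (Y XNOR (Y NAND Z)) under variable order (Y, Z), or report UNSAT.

Y=1, Z=0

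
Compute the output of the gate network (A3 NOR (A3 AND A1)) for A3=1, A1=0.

Substituting: (1 NOR (1 AND 0))
= 0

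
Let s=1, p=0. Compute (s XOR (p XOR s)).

Substituting: (1 XOR (0 XOR 1))
= 0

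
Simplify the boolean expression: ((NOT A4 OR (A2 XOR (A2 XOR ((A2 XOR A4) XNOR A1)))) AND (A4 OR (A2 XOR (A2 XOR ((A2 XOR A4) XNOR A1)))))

By distribution ((E OR v) AND (E OR NOT v) = E) then XOR self-cancellation ((E XOR v) XOR v = E):
= ((A2 XOR A4) XNOR A1)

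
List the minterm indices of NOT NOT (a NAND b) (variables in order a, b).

Σm(0, 1, 2) = (NOT a AND NOT b) OR (NOT a AND b) OR (a AND NOT b)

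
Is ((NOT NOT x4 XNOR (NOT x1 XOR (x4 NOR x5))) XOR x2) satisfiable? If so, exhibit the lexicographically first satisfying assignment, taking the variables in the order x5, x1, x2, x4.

x5=0, x1=0, x2=0, x4=0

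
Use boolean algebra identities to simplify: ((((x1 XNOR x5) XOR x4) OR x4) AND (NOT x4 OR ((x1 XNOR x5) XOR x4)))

By distribution ((E OR v) AND (E OR NOT v) = E):
= ((x1 XNOR x5) XOR x4)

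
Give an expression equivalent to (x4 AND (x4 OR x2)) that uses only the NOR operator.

((x4 NOR x4) NOR (((x4 NOR x2) NOR (x4 NOR x2)) NOR ((x4 NOR x2) NOR (x4 NOR x2))))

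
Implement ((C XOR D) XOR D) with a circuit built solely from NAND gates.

((((C NAND (C NAND D)) NAND (D NAND (C NAND D))) NAND (((C NAND (C NAND D)) NAND (D NAND (C NAND D))) NAND D)) NAND (D NAND (((C NAND (C NAND D)) NAND (D NAND (C NAND D))) NAND D)))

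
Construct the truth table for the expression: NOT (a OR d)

d | a | Output
--------------
0 | 0 | 1
0 | 1 | 0
1 | 0 | 0
1 | 1 | 0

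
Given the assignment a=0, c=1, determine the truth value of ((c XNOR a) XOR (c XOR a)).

Substituting: ((1 XNOR 0) XOR (1 XOR 0))
= 1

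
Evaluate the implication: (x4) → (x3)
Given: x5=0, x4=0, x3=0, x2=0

Antecedent (x4) = 0; consequent (x3) = 0.
0 → 0 = 1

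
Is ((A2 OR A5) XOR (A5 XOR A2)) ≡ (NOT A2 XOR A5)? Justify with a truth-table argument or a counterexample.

No. Counterexample: with A5=0, A2=0, Expression 1 = 0 but Expression 2 = 1.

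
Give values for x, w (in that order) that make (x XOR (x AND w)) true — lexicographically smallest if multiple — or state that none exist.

x=1, w=0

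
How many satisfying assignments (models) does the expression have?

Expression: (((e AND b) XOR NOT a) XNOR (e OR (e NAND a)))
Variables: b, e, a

Satisfying assignments: (0,0,0), (0,1,0), (1,0,0), (1,1,1)
Count: 4 out of 8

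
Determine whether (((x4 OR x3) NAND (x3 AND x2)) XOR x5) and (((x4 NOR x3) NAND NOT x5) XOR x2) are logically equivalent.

No. Counterexample: with x4=0, x3=0, x2=0, x5=0, Expression 1 = 1 but Expression 2 = 0.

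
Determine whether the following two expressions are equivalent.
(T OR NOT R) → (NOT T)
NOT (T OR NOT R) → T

No, Inverse is not equivalent to original (counterexample: R=0, T=1)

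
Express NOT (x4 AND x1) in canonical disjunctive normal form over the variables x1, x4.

(NOT x1 AND NOT x4) OR (NOT x1 AND x4) OR (x1 AND NOT x4)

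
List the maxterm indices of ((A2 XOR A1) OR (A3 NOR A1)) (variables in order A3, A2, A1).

ΠM(3, 4, 7) = (A3 OR NOT A2 OR NOT A1) AND (NOT A3 OR A2 OR A1) AND (NOT A3 OR NOT A2 OR NOT A1)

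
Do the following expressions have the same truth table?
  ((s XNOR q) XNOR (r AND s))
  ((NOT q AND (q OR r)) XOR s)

No. Counterexample: with s=0, r=0, q=1, Expression 1 = 1 but Expression 2 = 0.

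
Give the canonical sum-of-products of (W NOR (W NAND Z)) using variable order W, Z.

Σm() = FALSE (no minterms)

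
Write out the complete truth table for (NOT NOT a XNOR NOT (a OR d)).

a | d | Output
--------------
0 | 0 | 0
0 | 1 | 1
1 | 0 | 0
1 | 1 | 0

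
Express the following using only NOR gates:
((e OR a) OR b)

((((e NOR a) NOR (e NOR a)) NOR b) NOR (((e NOR a) NOR (e NOR a)) NOR b))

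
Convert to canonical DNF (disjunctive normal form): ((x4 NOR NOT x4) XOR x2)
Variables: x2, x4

(x2 AND NOT x4) OR (x2 AND x4)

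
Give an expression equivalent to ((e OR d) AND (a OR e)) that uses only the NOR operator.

((((e NOR d) NOR (e NOR d)) NOR ((e NOR d) NOR (e NOR d))) NOR (((a NOR e) NOR (a NOR e)) NOR ((a NOR e) NOR (a NOR e))))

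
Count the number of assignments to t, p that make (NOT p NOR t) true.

Satisfying assignments: (0,1)
Count: 1 out of 4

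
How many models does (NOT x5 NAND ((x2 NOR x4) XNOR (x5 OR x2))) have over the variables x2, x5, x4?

Satisfying assignments: (0,0,0), (0,1,0), (0,1,1), (1,0,0), (1,0,1), (1,1,0), (1,1,1)
Count: 7 out of 8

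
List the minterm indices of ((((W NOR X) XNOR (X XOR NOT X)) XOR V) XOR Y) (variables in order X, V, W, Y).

Σm(0, 3, 5, 6, 9, 11, 12, 14) = (NOT X AND NOT V AND NOT W AND NOT Y) OR (NOT X AND NOT V AND W AND Y) OR (NOT X AND V AND NOT W AND Y) OR (NOT X AND V AND W AND NOT Y) OR (X AND NOT V AND NOT W AND Y) OR (X AND NOT V AND W AND Y) OR (X AND V AND NOT W AND NOT Y) OR (X AND V AND W AND NOT Y)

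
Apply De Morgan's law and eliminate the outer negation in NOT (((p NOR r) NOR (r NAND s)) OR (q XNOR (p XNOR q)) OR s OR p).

NOT ((p NOR r) NOR (r NAND s)) AND NOT (q XNOR (p XNOR q)) AND NOT s AND NOT p
De Morgan's: NOT(OR of terms) = AND of negations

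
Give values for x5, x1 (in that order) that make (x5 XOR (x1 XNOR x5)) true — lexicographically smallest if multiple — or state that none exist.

x5=0, x1=0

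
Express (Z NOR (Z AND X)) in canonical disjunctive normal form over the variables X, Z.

(NOT X AND NOT Z) OR (X AND NOT Z)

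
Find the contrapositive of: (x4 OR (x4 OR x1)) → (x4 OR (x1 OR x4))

Contrapositive: NOT (x4 OR (x1 OR x4)) → NOT (x4 OR (x4 OR x1))
Note: A statement and its contrapositive are logically equivalent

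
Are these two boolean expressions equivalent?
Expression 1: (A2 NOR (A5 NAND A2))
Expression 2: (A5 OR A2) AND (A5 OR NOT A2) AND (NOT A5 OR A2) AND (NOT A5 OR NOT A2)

Yes, they are equivalent — the two output columns agree on all 4 assignments:
A5 | A2 | Expression 1 | Expression 2
-------------------------------------
0 | 0 | 0 | 0
0 | 1 | 0 | 0
1 | 0 | 0 | 0
1 | 1 | 0 | 0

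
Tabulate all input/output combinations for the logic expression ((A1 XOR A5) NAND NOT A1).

A1 | A5 | Output
----------------
0 | 0 | 1
0 | 1 | 0
1 | 0 | 1
1 | 1 | 1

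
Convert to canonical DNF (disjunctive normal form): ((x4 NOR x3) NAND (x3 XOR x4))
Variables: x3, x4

(NOT x3 AND NOT x4) OR (NOT x3 AND x4) OR (x3 AND NOT x4) OR (x3 AND x4)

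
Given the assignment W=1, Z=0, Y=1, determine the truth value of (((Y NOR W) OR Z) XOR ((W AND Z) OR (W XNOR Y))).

Substituting: (((1 NOR 1) OR 0) XOR ((1 AND 0) OR (1 XNOR 1)))
= 1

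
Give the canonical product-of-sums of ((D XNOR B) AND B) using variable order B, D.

ΠM(0, 1, 2) = (B OR D) AND (B OR NOT D) AND (NOT B OR D)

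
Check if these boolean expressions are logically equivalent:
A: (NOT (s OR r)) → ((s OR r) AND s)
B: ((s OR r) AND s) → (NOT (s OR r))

No, Converse is not equivalent to original (counterexample: r=0, s=0)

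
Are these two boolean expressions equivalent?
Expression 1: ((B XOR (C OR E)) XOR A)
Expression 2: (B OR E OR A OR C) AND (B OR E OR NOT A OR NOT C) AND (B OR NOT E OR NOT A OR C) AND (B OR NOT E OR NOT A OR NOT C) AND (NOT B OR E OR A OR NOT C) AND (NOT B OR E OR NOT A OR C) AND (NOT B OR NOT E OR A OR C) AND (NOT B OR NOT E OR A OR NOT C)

Yes, they are equivalent — the two output columns agree on all 16 assignments:
B | E | A | C | Expression 1 | Expression 2
-------------------------------------------
0 | 0 | 0 | 0 | 0 | 0
0 | 0 | 0 | 1 | 1 | 1
0 | 0 | 1 | 0 | 1 | 1
0 | 0 | 1 | 1 | 0 | 0
0 | 1 | 0 | 0 | 1 | 1
0 | 1 | 0 | 1 | 1 | 1
0 | 1 | 1 | 0 | 0 | 0
0 | 1 | 1 | 1 | 0 | 0
1 | 0 | 0 | 0 | 1 | 1
1 | 0 | 0 | 1 | 0 | 0
1 | 0 | 1 | 0 | 0 | 0
1 | 0 | 1 | 1 | 1 | 1
1 | 1 | 0 | 0 | 0 | 0
1 | 1 | 0 | 1 | 0 | 0
1 | 1 | 1 | 0 | 1 | 1
1 | 1 | 1 | 1 | 1 | 1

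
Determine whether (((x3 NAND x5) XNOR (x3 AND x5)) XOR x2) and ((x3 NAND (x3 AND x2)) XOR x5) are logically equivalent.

No. Counterexample: with x3=0, x5=0, x2=0, Expression 1 = 0 but Expression 2 = 1.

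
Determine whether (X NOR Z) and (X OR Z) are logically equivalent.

No. Counterexample: with Z=0, X=0, Expression 1 = 1 but Expression 2 = 0.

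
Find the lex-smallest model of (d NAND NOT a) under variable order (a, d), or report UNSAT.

a=0, d=0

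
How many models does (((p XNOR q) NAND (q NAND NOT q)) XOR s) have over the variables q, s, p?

Satisfying assignments: (0,0,1), (0,1,0), (1,0,0), (1,1,1)
Count: 4 out of 8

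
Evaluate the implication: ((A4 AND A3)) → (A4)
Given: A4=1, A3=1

Antecedent ((A4 AND A3)) = 1; consequent (A4) = 1.
1 → 1 = 1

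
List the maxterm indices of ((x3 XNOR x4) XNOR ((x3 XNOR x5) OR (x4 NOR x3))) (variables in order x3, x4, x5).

ΠM(2, 5, 6) = (x3 OR NOT x4 OR x5) AND (NOT x3 OR x4 OR NOT x5) AND (NOT x3 OR NOT x4 OR x5)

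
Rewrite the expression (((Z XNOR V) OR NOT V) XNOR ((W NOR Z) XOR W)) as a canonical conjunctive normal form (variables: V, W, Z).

(V OR W OR NOT Z) AND (NOT V OR W OR Z) AND (NOT V OR W OR NOT Z) AND (NOT V OR NOT W OR Z)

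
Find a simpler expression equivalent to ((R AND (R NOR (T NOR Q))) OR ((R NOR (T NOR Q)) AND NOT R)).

By distribution ((E AND v) OR (E AND NOT v) = E):
= (R NOR (T NOR Q))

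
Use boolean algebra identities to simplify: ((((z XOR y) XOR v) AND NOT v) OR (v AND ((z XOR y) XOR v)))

By distribution ((E AND v) OR (E AND NOT v) = E):
= ((z XOR y) XOR v)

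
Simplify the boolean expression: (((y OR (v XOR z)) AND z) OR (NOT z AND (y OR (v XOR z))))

By distribution ((E AND v) OR (E AND NOT v) = E):
= (y OR (v XOR z))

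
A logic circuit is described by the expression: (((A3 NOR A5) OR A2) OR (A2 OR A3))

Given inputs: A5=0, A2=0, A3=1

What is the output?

Substituting: (((1 NOR 0) OR 0) OR (0 OR 1))
= 1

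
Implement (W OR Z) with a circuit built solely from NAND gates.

((W NAND W) NAND (Z NAND Z))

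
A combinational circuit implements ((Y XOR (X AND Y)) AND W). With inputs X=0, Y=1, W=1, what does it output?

Substituting: ((1 XOR (0 AND 1)) AND 1)
= 1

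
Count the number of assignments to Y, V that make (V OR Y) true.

Satisfying assignments: (0,1), (1,0), (1,1)
Count: 3 out of 4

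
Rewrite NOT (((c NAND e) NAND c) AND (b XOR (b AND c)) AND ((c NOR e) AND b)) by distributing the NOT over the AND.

NOT ((c NAND e) NAND c) OR NOT (b XOR (b AND c)) OR NOT ((c NOR e) AND b)
De Morgan's: NOT(AND of terms) = OR of negations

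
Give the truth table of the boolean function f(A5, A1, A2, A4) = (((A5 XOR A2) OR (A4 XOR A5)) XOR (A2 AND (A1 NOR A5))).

A5 | A1 | A2 | A4 | Output
--------------------------
0 | 0 | 0 | 0 | 0
0 | 0 | 0 | 1 | 1
0 | 0 | 1 | 0 | 0
0 | 0 | 1 | 1 | 0
0 | 1 | 0 | 0 | 0
0 | 1 | 0 | 1 | 1
0 | 1 | 1 | 0 | 1
0 | 1 | 1 | 1 | 1
1 | 0 | 0 | 0 | 1
1 | 0 | 0 | 1 | 1
1 | 0 | 1 | 0 | 1
1 | 0 | 1 | 1 | 0
1 | 1 | 0 | 0 | 1
1 | 1 | 0 | 1 | 1
1 | 1 | 1 | 0 | 1
1 | 1 | 1 | 1 | 0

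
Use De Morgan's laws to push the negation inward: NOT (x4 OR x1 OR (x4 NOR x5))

NOT x4 AND NOT x1 AND NOT (x4 NOR x5)
De Morgan's: NOT(OR of terms) = AND of negations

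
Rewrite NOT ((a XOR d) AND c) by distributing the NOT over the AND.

NOT (a XOR d) OR NOT c
De Morgan's: NOT(AND of terms) = OR of negations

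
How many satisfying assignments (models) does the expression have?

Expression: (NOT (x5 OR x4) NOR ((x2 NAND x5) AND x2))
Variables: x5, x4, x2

Satisfying assignments: (0,1,0), (1,0,0), (1,0,1), (1,1,0), (1,1,1)
Count: 5 out of 8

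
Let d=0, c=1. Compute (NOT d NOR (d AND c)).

Substituting: (NOT 0 NOR (0 AND 1))
= 0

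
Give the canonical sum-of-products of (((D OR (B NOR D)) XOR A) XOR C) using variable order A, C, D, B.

Σm(0, 2, 3, 5, 9, 12, 14, 15) = (NOT A AND NOT C AND NOT D AND NOT B) OR (NOT A AND NOT C AND D AND NOT B) OR (NOT A AND NOT C AND D AND B) OR (NOT A AND C AND NOT D AND B) OR (A AND NOT C AND NOT D AND B) OR (A AND C AND NOT D AND NOT B) OR (A AND C AND D AND NOT B) OR (A AND C AND D AND B)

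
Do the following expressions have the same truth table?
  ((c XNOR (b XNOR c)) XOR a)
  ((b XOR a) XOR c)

No. Counterexample: with a=0, c=1, b=0, Expression 1 = 0 but Expression 2 = 1.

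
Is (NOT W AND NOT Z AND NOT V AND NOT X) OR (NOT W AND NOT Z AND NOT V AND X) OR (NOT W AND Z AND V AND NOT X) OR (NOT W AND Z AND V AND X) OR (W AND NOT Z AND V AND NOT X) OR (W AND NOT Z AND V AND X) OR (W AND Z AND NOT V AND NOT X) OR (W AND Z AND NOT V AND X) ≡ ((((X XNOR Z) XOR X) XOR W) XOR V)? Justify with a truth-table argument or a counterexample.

Yes, they are equivalent — the two output columns agree on all 16 assignments:
W | Z | V | X | Expression 1 | Expression 2
-------------------------------------------
0 | 0 | 0 | 0 | 1 | 1
0 | 0 | 0 | 1 | 1 | 1
0 | 0 | 1 | 0 | 0 | 0
0 | 0 | 1 | 1 | 0 | 0
0 | 1 | 0 | 0 | 0 | 0
0 | 1 | 0 | 1 | 0 | 0
0 | 1 | 1 | 0 | 1 | 1
0 | 1 | 1 | 1 | 1 | 1
1 | 0 | 0 | 0 | 0 | 0
1 | 0 | 0 | 1 | 0 | 0
1 | 0 | 1 | 0 | 1 | 1
1 | 0 | 1 | 1 | 1 | 1
1 | 1 | 0 | 0 | 1 | 1
1 | 1 | 0 | 1 | 1 | 1
1 | 1 | 1 | 0 | 0 | 0
1 | 1 | 1 | 1 | 0 | 0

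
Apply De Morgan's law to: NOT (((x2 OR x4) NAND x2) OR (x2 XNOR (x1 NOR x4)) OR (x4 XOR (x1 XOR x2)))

NOT ((x2 OR x4) NAND x2) AND NOT (x2 XNOR (x1 NOR x4)) AND NOT (x4 XOR (x1 XOR x2))
De Morgan's: NOT(OR of terms) = AND of negations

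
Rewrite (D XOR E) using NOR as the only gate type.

((((D NOR E) NOR (D NOR E)) NOR ((D NOR E) NOR (D NOR E))) NOR ((((D NOR D) NOR (E NOR E)) NOR ((D NOR D) NOR (E NOR E))) NOR (((D NOR D) NOR (E NOR E)) NOR ((D NOR D) NOR (E NOR E)))))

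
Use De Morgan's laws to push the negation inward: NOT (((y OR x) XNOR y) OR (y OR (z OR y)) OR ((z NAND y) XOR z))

NOT ((y OR x) XNOR y) AND NOT (y OR (z OR y)) AND NOT ((z NAND y) XOR z)
De Morgan's: NOT(OR of terms) = AND of negations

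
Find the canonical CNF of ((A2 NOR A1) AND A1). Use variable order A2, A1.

(A2 OR A1) AND (A2 OR NOT A1) AND (NOT A2 OR A1) AND (NOT A2 OR NOT A1)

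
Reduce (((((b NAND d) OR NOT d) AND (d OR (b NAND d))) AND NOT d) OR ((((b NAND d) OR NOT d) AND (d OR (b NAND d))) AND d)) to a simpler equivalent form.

By distribution ((E AND v) OR (E AND NOT v) = E) then distribution ((E OR v) AND (E OR NOT v) = E):
= (b NAND d)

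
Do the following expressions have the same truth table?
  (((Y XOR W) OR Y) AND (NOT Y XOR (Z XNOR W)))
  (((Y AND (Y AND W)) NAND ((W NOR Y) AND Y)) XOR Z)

No. Counterexample: with Z=0, Y=0, W=0, Expression 1 = 0 but Expression 2 = 1.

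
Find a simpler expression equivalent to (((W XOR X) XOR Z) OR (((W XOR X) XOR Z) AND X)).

By absorption (E OR (E AND v) = E):
= ((W XOR X) XOR Z)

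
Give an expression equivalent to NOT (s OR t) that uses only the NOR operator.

(((s NOR t) NOR (s NOR t)) NOR ((s NOR t) NOR (s NOR t)))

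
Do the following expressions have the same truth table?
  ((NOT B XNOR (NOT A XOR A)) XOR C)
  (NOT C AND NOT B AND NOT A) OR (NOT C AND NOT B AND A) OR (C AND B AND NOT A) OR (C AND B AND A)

Yes, they are equivalent — the two output columns agree on all 8 assignments:
C | B | A | Expression 1 | Expression 2
---------------------------------------
0 | 0 | 0 | 1 | 1
0 | 0 | 1 | 1 | 1
0 | 1 | 0 | 0 | 0
0 | 1 | 1 | 0 | 0
1 | 0 | 0 | 0 | 0
1 | 0 | 1 | 0 | 0
1 | 1 | 0 | 1 | 1
1 | 1 | 1 | 1 | 1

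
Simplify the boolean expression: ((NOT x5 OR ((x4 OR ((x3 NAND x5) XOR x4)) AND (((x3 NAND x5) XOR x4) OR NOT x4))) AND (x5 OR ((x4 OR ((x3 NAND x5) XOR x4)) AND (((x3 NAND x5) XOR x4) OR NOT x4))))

By distribution ((E OR v) AND (E OR NOT v) = E) then distribution ((E OR v) AND (E OR NOT v) = E):
= ((x3 NAND x5) XOR x4)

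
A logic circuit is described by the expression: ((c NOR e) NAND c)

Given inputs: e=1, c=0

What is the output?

Substituting: ((0 NOR 1) NAND 0)
= 1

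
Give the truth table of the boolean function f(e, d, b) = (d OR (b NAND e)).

e | d | b | Output
------------------
0 | 0 | 0 | 1
0 | 0 | 1 | 1
0 | 1 | 0 | 1
0 | 1 | 1 | 1
1 | 0 | 0 | 1
1 | 0 | 1 | 0
1 | 1 | 0 | 1
1 | 1 | 1 | 1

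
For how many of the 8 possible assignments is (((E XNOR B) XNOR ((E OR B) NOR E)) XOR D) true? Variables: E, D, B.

Satisfying assignments: (0,0,0), (0,0,1), (1,0,0), (1,1,1)
Count: 4 out of 8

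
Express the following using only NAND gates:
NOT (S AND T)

(((S NAND T) NAND (S NAND T)) NAND ((S NAND T) NAND (S NAND T)))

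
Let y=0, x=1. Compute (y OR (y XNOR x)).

Substituting: (0 OR (0 XNOR 1))
= 0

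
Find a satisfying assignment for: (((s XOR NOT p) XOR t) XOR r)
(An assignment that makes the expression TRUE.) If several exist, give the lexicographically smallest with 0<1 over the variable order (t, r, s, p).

t=0, r=0, s=0, p=0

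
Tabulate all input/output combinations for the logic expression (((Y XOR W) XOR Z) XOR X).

Z | W | X | Y | Output
----------------------
0 | 0 | 0 | 0 | 0
0 | 0 | 0 | 1 | 1
0 | 0 | 1 | 0 | 1
0 | 0 | 1 | 1 | 0
0 | 1 | 0 | 0 | 1
0 | 1 | 0 | 1 | 0
0 | 1 | 1 | 0 | 0
0 | 1 | 1 | 1 | 1
1 | 0 | 0 | 0 | 1
1 | 0 | 0 | 1 | 0
1 | 0 | 1 | 0 | 0
1 | 0 | 1 | 1 | 1
1 | 1 | 0 | 0 | 0
1 | 1 | 0 | 1 | 1
1 | 1 | 1 | 0 | 1
1 | 1 | 1 | 1 | 0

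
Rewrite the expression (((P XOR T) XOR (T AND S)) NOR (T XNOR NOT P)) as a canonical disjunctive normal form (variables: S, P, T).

(NOT S AND NOT P AND NOT T) OR (NOT S AND P AND T) OR (S AND NOT P AND NOT T)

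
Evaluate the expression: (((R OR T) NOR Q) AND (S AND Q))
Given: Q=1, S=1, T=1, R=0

Substituting: (((0 OR 1) NOR 1) AND (1 AND 1))
= 0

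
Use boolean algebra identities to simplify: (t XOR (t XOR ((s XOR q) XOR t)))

By XOR self-cancellation ((E XOR v) XOR v = E):
= ((s XOR q) XOR t)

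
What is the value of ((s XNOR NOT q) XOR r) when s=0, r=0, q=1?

Substituting: ((0 XNOR NOT 1) XOR 0)
= 1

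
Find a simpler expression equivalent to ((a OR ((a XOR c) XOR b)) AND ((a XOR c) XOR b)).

By absorption (E AND (E OR v) = E):
= ((a XOR c) XOR b)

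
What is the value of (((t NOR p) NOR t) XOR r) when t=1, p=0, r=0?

Substituting: (((1 NOR 0) NOR 1) XOR 0)
= 0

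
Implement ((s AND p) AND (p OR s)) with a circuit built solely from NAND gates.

((((s NAND p) NAND (s NAND p)) NAND ((p NAND p) NAND (s NAND s))) NAND (((s NAND p) NAND (s NAND p)) NAND ((p NAND p) NAND (s NAND s))))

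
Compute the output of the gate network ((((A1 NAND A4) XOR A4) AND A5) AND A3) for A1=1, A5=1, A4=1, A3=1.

Substituting: ((((1 NAND 1) XOR 1) AND 1) AND 1)
= 1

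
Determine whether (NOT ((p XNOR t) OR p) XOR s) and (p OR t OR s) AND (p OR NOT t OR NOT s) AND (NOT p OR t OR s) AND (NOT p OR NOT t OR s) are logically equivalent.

Yes, they are equivalent — the two output columns agree on all 8 assignments:
p | t | s | Expression 1 | Expression 2
---------------------------------------
0 | 0 | 0 | 0 | 0
0 | 0 | 1 | 1 | 1
0 | 1 | 0 | 1 | 1
0 | 1 | 1 | 0 | 0
1 | 0 | 0 | 0 | 0
1 | 0 | 1 | 1 | 1
1 | 1 | 0 | 0 | 0
1 | 1 | 1 | 1 | 1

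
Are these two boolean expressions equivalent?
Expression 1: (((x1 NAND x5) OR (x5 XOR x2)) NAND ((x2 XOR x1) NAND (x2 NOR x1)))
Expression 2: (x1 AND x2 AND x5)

Yes, they are equivalent — the two output columns agree on all 8 assignments:
x1 | x2 | x5 | Expression 1 | Expression 2
------------------------------------------
0 | 0 | 0 | 0 | 0
0 | 0 | 1 | 0 | 0
0 | 1 | 0 | 0 | 0
0 | 1 | 1 | 0 | 0
1 | 0 | 0 | 0 | 0
1 | 0 | 1 | 0 | 0
1 | 1 | 0 | 0 | 0
1 | 1 | 1 | 1 | 1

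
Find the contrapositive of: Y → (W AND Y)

Contrapositive: NOT (W AND Y) → NOT Y
Note: A statement and its contrapositive are logically equivalent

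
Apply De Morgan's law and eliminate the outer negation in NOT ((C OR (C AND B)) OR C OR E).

NOT (C OR (C AND B)) AND NOT C AND NOT E
De Morgan's: NOT(OR of terms) = AND of negations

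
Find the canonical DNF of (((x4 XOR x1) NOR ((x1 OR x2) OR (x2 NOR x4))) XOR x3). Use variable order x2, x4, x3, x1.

(NOT x2 AND NOT x4 AND x3 AND NOT x1) OR (NOT x2 AND NOT x4 AND x3 AND x1) OR (NOT x2 AND x4 AND x3 AND NOT x1) OR (NOT x2 AND x4 AND x3 AND x1) OR (x2 AND NOT x4 AND x3 AND NOT x1) OR (x2 AND NOT x4 AND x3 AND x1) OR (x2 AND x4 AND x3 AND NOT x1) OR (x2 AND x4 AND x3 AND x1)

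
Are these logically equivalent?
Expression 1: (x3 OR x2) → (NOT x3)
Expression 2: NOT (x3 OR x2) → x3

No, Inverse is not equivalent to original (counterexample: x3=0, x2=0, x4=0)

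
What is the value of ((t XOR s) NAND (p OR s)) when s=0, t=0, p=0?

Substituting: ((0 XOR 0) NAND (0 OR 0))
= 1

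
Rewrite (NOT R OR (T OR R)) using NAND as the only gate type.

(((R NAND R) NAND (R NAND R)) NAND (((T NAND T) NAND (R NAND R)) NAND ((T NAND T) NAND (R NAND R))))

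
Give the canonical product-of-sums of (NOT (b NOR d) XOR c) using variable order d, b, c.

ΠM(0, 3, 5, 7) = (d OR b OR c) AND (d OR NOT b OR NOT c) AND (NOT d OR b OR NOT c) AND (NOT d OR NOT b OR NOT c)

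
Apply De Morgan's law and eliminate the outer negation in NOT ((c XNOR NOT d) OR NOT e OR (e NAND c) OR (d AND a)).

NOT (c XNOR NOT d) AND e AND NOT (e NAND c) AND NOT (d AND a)
De Morgan's: NOT(OR of terms) = AND of negations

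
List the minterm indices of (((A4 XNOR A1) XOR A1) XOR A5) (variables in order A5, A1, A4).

Σm(0, 2, 5, 7) = (NOT A5 AND NOT A1 AND NOT A4) OR (NOT A5 AND A1 AND NOT A4) OR (A5 AND NOT A1 AND A4) OR (A5 AND A1 AND A4)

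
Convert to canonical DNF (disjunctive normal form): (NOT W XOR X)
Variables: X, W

(NOT X AND NOT W) OR (X AND W)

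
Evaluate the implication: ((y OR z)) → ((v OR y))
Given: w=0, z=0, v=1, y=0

Antecedent ((y OR z)) = 0; consequent ((v OR y)) = 1.
0 → 1 = 1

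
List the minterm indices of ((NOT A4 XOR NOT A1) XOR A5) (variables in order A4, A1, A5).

Σm(1, 2, 4, 7) = (NOT A4 AND NOT A1 AND A5) OR (NOT A4 AND A1 AND NOT A5) OR (A4 AND NOT A1 AND NOT A5) OR (A4 AND A1 AND A5)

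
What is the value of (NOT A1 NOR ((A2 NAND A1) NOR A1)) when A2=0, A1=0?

Substituting: (NOT 0 NOR ((0 NAND 0) NOR 0))
= 0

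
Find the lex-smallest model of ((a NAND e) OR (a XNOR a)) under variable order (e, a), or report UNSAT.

e=0, a=0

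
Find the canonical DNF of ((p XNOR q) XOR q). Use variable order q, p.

(NOT q AND NOT p) OR (q AND NOT p)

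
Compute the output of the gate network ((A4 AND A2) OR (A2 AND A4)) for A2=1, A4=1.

Substituting: ((1 AND 1) OR (1 AND 1))
= 1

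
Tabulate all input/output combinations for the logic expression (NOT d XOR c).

c | d | Output
--------------
0 | 0 | 1
0 | 1 | 0
1 | 0 | 0
1 | 1 | 1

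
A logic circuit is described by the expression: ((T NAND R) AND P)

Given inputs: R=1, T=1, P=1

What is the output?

Substituting: ((1 NAND 1) AND 1)
= 0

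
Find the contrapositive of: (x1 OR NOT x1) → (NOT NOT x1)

Contrapositive: NOT x1 → NOT (x1 OR NOT x1)
Note: A statement and its contrapositive are logically equivalent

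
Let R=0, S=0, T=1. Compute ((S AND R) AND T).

Substituting: ((0 AND 0) AND 1)
= 0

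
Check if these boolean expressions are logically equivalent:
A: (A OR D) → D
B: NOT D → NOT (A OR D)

Yes, Contrapositive is always equivalent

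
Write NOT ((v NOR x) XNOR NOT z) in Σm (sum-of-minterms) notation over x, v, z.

Σm(1, 2, 4, 6) = (NOT x AND NOT v AND z) OR (NOT x AND v AND NOT z) OR (x AND NOT v AND NOT z) OR (x AND v AND NOT z)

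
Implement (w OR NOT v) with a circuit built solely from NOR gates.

((w NOR (v NOR v)) NOR (w NOR (v NOR v)))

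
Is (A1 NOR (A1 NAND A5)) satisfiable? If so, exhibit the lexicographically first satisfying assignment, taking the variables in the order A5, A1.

UNSATISFIABLE - no assignment makes this expression true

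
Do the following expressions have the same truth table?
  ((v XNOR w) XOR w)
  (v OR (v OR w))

No. Counterexample: with w=0, v=0, Expression 1 = 1 but Expression 2 = 0.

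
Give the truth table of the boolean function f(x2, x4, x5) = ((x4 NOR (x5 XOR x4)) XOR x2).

x2 | x4 | x5 | Output
---------------------
0 | 0 | 0 | 1
0 | 0 | 1 | 0
0 | 1 | 0 | 0
0 | 1 | 1 | 0
1 | 0 | 0 | 0
1 | 0 | 1 | 1
1 | 1 | 0 | 1
1 | 1 | 1 | 1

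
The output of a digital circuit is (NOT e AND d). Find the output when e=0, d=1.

Substituting: (NOT 0 AND 1)
= 1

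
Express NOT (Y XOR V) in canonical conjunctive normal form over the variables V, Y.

(V OR NOT Y) AND (NOT V OR Y)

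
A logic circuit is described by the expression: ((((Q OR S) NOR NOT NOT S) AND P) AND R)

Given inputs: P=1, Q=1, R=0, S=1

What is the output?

Substituting: ((((1 OR 1) NOR NOT NOT 1) AND 1) AND 0)
= 0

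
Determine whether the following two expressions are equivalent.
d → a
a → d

No, Converse is not equivalent to original (counterexample: c=0, d=0, a=1)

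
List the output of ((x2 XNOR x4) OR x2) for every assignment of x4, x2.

x4 | x2 | Output
----------------
0 | 0 | 1
0 | 1 | 1
1 | 0 | 0
1 | 1 | 1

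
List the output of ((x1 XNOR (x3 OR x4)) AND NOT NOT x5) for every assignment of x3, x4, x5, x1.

x3 | x4 | x5 | x1 | Output
--------------------------
0 | 0 | 0 | 0 | 0
0 | 0 | 0 | 1 | 0
0 | 0 | 1 | 0 | 1
0 | 0 | 1 | 1 | 0
0 | 1 | 0 | 0 | 0
0 | 1 | 0 | 1 | 0
0 | 1 | 1 | 0 | 0
0 | 1 | 1 | 1 | 1
1 | 0 | 0 | 0 | 0
1 | 0 | 0 | 1 | 0
1 | 0 | 1 | 0 | 0
1 | 0 | 1 | 1 | 1
1 | 1 | 0 | 0 | 0
1 | 1 | 0 | 1 | 0
1 | 1 | 1 | 0 | 0
1 | 1 | 1 | 1 | 1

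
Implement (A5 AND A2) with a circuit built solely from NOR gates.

((A5 NOR A5) NOR (A2 NOR A2))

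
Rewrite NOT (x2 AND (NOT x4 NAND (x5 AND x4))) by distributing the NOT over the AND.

NOT x2 OR NOT (NOT x4 NAND (x5 AND x4))
De Morgan's: NOT(AND of terms) = OR of negations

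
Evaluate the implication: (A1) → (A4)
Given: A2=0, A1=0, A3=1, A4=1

Antecedent (A1) = 0; consequent (A4) = 1.
0 → 1 = 1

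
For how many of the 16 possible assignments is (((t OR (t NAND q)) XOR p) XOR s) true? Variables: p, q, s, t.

Satisfying assignments: (0,0,0,0), (0,0,0,1), (0,1,0,0), (0,1,0,1), (1,0,1,0), (1,0,1,1), (1,1,1,0), (1,1,1,1)
Count: 8 out of 16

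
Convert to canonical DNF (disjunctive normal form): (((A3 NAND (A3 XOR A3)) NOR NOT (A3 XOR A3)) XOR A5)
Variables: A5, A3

(A5 AND NOT A3) OR (A5 AND A3)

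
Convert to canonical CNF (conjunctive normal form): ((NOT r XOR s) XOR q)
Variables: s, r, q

(s OR r OR NOT q) AND (s OR NOT r OR q) AND (NOT s OR r OR q) AND (NOT s OR NOT r OR NOT q)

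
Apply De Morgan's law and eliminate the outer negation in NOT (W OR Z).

NOT W AND NOT Z
De Morgan's: NOT(OR of terms) = AND of negations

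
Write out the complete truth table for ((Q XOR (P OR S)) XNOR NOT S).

P | S | Q | Output
------------------
0 | 0 | 0 | 0
0 | 0 | 1 | 1
0 | 1 | 0 | 0
0 | 1 | 1 | 1
1 | 0 | 0 | 1
1 | 0 | 1 | 0
1 | 1 | 0 | 0
1 | 1 | 1 | 1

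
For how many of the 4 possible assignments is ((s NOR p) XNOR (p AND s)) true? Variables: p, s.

Satisfying assignments: (0,1), (1,0)
Count: 2 out of 4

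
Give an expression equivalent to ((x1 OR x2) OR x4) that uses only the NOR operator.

((((x1 NOR x2) NOR (x1 NOR x2)) NOR x4) NOR (((x1 NOR x2) NOR (x1 NOR x2)) NOR x4))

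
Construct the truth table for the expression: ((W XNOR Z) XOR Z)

W | Z | Output
--------------
0 | 0 | 1
0 | 1 | 1
1 | 0 | 0
1 | 1 | 0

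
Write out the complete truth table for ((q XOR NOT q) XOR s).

s | q | Output
--------------
0 | 0 | 1
0 | 1 | 1
1 | 0 | 0
1 | 1 | 0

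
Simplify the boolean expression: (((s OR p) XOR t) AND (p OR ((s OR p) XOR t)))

By absorption (E AND (E OR v) = E):
= ((s OR p) XOR t)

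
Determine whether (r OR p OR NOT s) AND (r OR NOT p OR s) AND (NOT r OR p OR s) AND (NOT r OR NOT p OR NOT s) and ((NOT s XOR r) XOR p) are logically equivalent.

Yes, they are equivalent — the two output columns agree on all 8 assignments:
r | p | s | Expression 1 | Expression 2
---------------------------------------
0 | 0 | 0 | 1 | 1
0 | 0 | 1 | 0 | 0
0 | 1 | 0 | 0 | 0
0 | 1 | 1 | 1 | 1
1 | 0 | 0 | 0 | 0
1 | 0 | 1 | 1 | 1
1 | 1 | 0 | 1 | 1
1 | 1 | 1 | 0 | 0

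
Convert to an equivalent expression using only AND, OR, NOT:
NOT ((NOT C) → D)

(NOT C) AND NOT D
(Negated implication: NOT(A → B) = A AND NOT B)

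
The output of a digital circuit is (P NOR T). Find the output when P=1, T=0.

Substituting: (1 NOR 0)
= 0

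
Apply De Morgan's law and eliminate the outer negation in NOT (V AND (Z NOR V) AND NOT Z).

NOT V OR NOT (Z NOR V) OR Z
De Morgan's: NOT(AND of terms) = OR of negations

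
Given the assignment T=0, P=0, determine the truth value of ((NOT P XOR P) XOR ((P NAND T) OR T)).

Substituting: ((NOT 0 XOR 0) XOR ((0 NAND 0) OR 0))
= 0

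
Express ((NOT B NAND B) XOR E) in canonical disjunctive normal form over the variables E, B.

(NOT E AND NOT B) OR (NOT E AND B)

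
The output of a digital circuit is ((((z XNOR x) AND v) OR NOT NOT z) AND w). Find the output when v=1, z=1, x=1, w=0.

Substituting: ((((1 XNOR 1) AND 1) OR NOT NOT 1) AND 0)
= 0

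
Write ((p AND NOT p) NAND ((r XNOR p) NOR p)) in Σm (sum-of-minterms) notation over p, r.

Σm(0, 1, 2, 3) = (NOT p AND NOT r) OR (NOT p AND r) OR (p AND NOT r) OR (p AND r)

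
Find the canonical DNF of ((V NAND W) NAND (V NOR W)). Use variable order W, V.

(NOT W AND V) OR (W AND NOT V) OR (W AND V)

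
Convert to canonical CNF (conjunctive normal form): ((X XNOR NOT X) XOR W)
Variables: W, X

(W OR X) AND (W OR NOT X)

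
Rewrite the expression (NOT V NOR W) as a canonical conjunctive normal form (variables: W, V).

(W OR V) AND (NOT W OR V) AND (NOT W OR NOT V)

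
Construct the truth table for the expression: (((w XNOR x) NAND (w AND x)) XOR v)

v | x | w | Output
------------------
0 | 0 | 0 | 1
0 | 0 | 1 | 1
0 | 1 | 0 | 1
0 | 1 | 1 | 0
1 | 0 | 0 | 0
1 | 0 | 1 | 0
1 | 1 | 0 | 0
1 | 1 | 1 | 1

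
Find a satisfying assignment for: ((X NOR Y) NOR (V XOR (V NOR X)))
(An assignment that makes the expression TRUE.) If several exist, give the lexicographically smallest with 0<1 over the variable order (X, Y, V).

X=1, Y=0, V=0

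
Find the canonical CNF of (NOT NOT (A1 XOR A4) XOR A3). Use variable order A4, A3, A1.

(A4 OR A3 OR A1) AND (A4 OR NOT A3 OR NOT A1) AND (NOT A4 OR A3 OR NOT A1) AND (NOT A4 OR NOT A3 OR A1)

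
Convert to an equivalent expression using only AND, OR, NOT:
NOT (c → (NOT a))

c AND a
(Negated implication: NOT(A → B) = A AND NOT B)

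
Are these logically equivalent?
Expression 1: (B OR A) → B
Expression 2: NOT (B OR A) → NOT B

No, Inverse is not equivalent to original (counterexample: D=0, B=0, A=1)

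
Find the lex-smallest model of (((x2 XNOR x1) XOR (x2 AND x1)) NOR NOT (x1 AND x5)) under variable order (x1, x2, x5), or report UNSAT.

x1=1, x2=0, x5=1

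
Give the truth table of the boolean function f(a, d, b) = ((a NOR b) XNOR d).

a | d | b | Output
------------------
0 | 0 | 0 | 0
0 | 0 | 1 | 1
0 | 1 | 0 | 1
0 | 1 | 1 | 0
1 | 0 | 0 | 1
1 | 0 | 1 | 1
1 | 1 | 0 | 0
1 | 1 | 1 | 0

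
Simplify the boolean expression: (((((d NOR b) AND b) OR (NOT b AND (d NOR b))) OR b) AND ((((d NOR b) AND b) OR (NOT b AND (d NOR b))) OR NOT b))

By distribution ((E OR v) AND (E OR NOT v) = E) then distribution ((E AND v) OR (E AND NOT v) = E):
= (d NOR b)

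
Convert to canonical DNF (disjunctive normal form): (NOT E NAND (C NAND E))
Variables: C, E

(NOT C AND E) OR (C AND E)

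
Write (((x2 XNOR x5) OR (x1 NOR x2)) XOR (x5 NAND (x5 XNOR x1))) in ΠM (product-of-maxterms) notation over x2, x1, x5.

ΠM(0, 1, 2, 3, 5) = (x2 OR x1 OR x5) AND (x2 OR x1 OR NOT x5) AND (x2 OR NOT x1 OR x5) AND (x2 OR NOT x1 OR NOT x5) AND (NOT x2 OR x1 OR NOT x5)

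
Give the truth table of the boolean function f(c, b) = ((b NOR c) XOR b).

c | b | Output
--------------
0 | 0 | 1
0 | 1 | 1
1 | 0 | 0
1 | 1 | 1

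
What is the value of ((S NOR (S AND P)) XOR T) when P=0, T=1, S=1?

Substituting: ((1 NOR (1 AND 0)) XOR 1)
= 1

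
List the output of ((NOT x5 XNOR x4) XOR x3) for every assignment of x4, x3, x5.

x4 | x3 | x5 | Output
---------------------
0 | 0 | 0 | 0
0 | 0 | 1 | 1
0 | 1 | 0 | 1
0 | 1 | 1 | 0
1 | 0 | 0 | 1
1 | 0 | 1 | 0
1 | 1 | 0 | 0
1 | 1 | 1 | 1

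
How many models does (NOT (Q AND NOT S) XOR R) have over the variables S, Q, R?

Satisfying assignments: (0,0,0), (0,1,1), (1,0,0), (1,1,0)
Count: 4 out of 8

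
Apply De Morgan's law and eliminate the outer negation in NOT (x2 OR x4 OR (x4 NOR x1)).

NOT x2 AND NOT x4 AND NOT (x4 NOR x1)
De Morgan's: NOT(OR of terms) = AND of negations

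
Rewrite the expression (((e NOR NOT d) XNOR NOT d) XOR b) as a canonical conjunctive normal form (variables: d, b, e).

(d OR b OR e) AND (d OR b OR NOT e) AND (NOT d OR b OR e) AND (NOT d OR NOT b OR NOT e)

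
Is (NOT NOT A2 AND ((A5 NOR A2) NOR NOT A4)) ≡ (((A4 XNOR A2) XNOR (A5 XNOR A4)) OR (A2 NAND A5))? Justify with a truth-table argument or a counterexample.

No. Counterexample: with A2=0, A4=0, A5=0, Expression 1 = 0 but Expression 2 = 1.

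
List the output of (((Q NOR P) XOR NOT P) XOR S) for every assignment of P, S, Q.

P | S | Q | Output
------------------
0 | 0 | 0 | 0
0 | 0 | 1 | 1
0 | 1 | 0 | 1
0 | 1 | 1 | 0
1 | 0 | 0 | 0
1 | 0 | 1 | 0
1 | 1 | 0 | 1
1 | 1 | 1 | 1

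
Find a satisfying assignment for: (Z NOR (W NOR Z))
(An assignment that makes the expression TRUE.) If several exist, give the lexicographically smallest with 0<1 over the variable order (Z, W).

Z=0, W=1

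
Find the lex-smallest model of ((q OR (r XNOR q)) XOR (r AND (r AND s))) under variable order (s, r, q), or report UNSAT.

s=0, r=0, q=0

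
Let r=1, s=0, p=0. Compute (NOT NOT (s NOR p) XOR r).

Substituting: (NOT NOT (0 NOR 0) XOR 1)
= 0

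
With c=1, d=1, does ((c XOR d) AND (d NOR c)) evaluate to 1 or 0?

Substituting: ((1 XOR 1) AND (1 NOR 1))
= 0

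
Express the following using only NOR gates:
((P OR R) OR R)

((((P NOR R) NOR (P NOR R)) NOR R) NOR (((P NOR R) NOR (P NOR R)) NOR R))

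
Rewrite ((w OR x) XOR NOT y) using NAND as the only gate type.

((((w NAND w) NAND (x NAND x)) NAND (((w NAND w) NAND (x NAND x)) NAND (y NAND y))) NAND ((y NAND y) NAND (((w NAND w) NAND (x NAND x)) NAND (y NAND y))))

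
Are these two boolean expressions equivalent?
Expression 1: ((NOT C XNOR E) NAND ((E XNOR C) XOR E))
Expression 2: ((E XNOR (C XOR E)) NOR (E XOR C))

No. Counterexample: with C=0, E=0, Expression 1 = 1 but Expression 2 = 0.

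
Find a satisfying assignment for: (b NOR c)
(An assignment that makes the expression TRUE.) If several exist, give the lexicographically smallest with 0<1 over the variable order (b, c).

b=0, c=0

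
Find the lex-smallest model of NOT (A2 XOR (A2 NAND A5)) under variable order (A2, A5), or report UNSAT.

A2=1, A5=0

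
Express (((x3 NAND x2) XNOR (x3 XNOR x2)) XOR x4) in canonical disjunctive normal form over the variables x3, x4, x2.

(NOT x3 AND NOT x4 AND NOT x2) OR (NOT x3 AND x4 AND x2) OR (x3 AND x4 AND NOT x2) OR (x3 AND x4 AND x2)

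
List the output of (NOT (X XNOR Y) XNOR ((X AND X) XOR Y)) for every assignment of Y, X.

Y | X | Output
--------------
0 | 0 | 1
0 | 1 | 1
1 | 0 | 1
1 | 1 | 1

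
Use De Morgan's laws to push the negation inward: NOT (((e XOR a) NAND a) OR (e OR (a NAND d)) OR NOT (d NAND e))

NOT ((e XOR a) NAND a) AND NOT (e OR (a NAND d)) AND (d NAND e)
De Morgan's: NOT(OR of terms) = AND of negations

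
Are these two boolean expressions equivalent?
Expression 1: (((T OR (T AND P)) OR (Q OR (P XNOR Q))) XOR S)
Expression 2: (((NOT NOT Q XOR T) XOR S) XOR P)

No. Counterexample: with T=0, S=0, Q=0, P=0, Expression 1 = 1 but Expression 2 = 0.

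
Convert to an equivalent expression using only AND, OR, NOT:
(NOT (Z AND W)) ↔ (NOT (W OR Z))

((NOT (Z AND W)) AND (NOT (W OR Z))) OR ((Z AND W) AND (W OR Z))
(Biconditional = both true or both false)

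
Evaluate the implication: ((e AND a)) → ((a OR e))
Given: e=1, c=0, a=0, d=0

Antecedent ((e AND a)) = 0; consequent ((a OR e)) = 1.
0 → 1 = 1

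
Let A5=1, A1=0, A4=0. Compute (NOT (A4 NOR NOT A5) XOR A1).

Substituting: (NOT (0 NOR NOT 1) XOR 0)
= 0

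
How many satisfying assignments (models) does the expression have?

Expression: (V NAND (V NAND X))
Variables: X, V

Satisfying assignments: (0,0), (1,0), (1,1)
Count: 3 out of 4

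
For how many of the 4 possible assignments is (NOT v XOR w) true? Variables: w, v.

Satisfying assignments: (0,0), (1,1)
Count: 2 out of 4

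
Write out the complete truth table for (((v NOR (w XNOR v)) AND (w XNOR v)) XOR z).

v | z | w | Output
------------------
0 | 0 | 0 | 0
0 | 0 | 1 | 0
0 | 1 | 0 | 1
0 | 1 | 1 | 1
1 | 0 | 0 | 0
1 | 0 | 1 | 0
1 | 1 | 0 | 1
1 | 1 | 1 | 1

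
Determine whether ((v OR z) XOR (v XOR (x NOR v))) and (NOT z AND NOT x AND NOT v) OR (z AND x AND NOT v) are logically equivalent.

Yes, they are equivalent — the two output columns agree on all 8 assignments:
z | x | v | Expression 1 | Expression 2
---------------------------------------
0 | 0 | 0 | 1 | 1
0 | 0 | 1 | 0 | 0
0 | 1 | 0 | 0 | 0
0 | 1 | 1 | 0 | 0
1 | 0 | 0 | 0 | 0
1 | 0 | 1 | 0 | 0
1 | 1 | 0 | 1 | 1
1 | 1 | 1 | 0 | 0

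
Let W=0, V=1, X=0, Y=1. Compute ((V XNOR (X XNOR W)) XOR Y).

Substituting: ((1 XNOR (0 XNOR 0)) XOR 1)
= 0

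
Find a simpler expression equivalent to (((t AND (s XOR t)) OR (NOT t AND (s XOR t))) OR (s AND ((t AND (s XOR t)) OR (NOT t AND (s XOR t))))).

By absorption (E OR (E AND v) = E) then distribution ((E AND v) OR (E AND NOT v) = E):
= (s XOR t)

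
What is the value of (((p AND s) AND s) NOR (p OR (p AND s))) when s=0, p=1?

Substituting: (((1 AND 0) AND 0) NOR (1 OR (1 AND 0)))
= 0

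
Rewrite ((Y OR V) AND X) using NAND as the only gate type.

((((Y NAND Y) NAND (V NAND V)) NAND X) NAND (((Y NAND Y) NAND (V NAND V)) NAND X))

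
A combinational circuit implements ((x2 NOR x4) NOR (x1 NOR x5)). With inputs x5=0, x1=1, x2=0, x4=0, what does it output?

Substituting: ((0 NOR 0) NOR (1 NOR 0))
= 0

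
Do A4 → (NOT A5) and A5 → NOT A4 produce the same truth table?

Yes, Contrapositive is always equivalent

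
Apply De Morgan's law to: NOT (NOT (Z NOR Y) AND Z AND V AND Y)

(Z NOR Y) OR NOT Z OR NOT V OR NOT Y
De Morgan's: NOT(AND of terms) = OR of negations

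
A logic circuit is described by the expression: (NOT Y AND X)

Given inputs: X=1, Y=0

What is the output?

Substituting: (NOT 0 AND 1)
= 1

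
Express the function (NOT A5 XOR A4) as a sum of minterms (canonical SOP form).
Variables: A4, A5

Σm(0, 3) = (NOT A4 AND NOT A5) OR (A4 AND A5)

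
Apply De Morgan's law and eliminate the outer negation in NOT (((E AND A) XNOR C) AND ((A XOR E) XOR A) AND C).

NOT ((E AND A) XNOR C) OR NOT ((A XOR E) XOR A) OR NOT C
De Morgan's: NOT(AND of terms) = OR of negations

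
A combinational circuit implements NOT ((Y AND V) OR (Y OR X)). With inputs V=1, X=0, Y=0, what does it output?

Substituting: NOT ((0 AND 1) OR (0 OR 0))
= 1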